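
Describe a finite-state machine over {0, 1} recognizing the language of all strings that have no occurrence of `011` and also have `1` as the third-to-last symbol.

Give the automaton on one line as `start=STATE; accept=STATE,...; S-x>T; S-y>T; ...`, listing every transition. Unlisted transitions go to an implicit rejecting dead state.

Handle the two conditions separately and then intersect. The first has 4 states tracking partial matches of the forbidden pattern `011`; the second has 15 states tracking the last 3 symbols read. A product state is a pair (one from each), accepting exactly when both do. Equivalent product states are then merged.
11 states suffice.
          0    1  
>  s0     s1   s2 
   s1     s1   s3 
   s2     s4   s5 
   s3     s4   s6 
   s4     s7   s8 
   s5     s9  s10 
   s6     s6   s6 
 * s7     s1   s3 
 * s8     s4   s6 
 * s9     s7   s8 
 * s10    s9  s10 
(> = start, * = accepting)

start=s0; accept=s7,s8,s9,s10; s0-0>s1; s0-1>s2; s1-0>s1; s1-1>s3; s2-0>s4; s2-1>s5; s3-0>s4; s3-1>s6; s4-0>s7; s4-1>s8; s5-0>s9; s5-1>s10; s6-0>s6; s6-1>s6; s7-0>s1; s7-1>s3; s8-0>s4; s8-1>s6; s9-0>s7; s9-1>s8; s10-0>s9; s10-1>s10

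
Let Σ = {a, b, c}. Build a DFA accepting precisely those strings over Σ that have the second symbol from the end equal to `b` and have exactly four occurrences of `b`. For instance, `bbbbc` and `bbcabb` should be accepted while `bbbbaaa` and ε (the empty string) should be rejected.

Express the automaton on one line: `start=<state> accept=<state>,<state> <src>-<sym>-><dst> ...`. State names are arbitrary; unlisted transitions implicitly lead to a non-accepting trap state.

Build one automaton per condition and run them in lockstep. The first has 13 states tracking the last 2 symbols read; the second has 6 states tracking the count of `b`s, saturating at 5. A product state is a pair (one from each), accepting exactly when both do. Minimizing collapses redundant product states.
        a   b   c  
>  S0   S0  S1  S0 
   S1   S1  S2  S1 
   S2   S2  S3  S2 
   S3   S4  S5  S4 
   S4   S4  S6  S4 
 * S5   S7  S8  S7 
   S6   S7  S8  S7 
 * S7   S8  S8  S8 
   S8   S8  S8  S8 
(> = start, * = accepting)

start=S0 accept=S5,S7 S0-a->S0 S0-b->S1 S0-c->S0 S1-a->S1 S1-b->S2 S1-c->S1 S2-a->S2 S2-b->S3 S2-c->S2 S3-a->S4 S3-b->S5 S3-c->S4 S4-a->S4 S4-b->S6 S4-c->S4 S5-a->S7 S5-b->S8 S5-c->S7 S6-a->S7 S6-b->S8 S6-c->S7 S7-a->S8 S7-b->S8 S7-c->S8 S8-a->S8 S8-b->S8 S8-c->S8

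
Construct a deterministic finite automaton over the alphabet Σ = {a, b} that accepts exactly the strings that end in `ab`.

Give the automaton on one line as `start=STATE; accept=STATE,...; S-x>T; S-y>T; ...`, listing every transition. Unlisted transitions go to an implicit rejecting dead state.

Let each state record the length of the longest suffix of the input read so far that is also a prefix of `ab`. s1 means the last symbol is `a`; s2 means the last 2 symbols are `ab`. Accept only at s2, where the string currently ends in `ab`.
With 3 states:
        a   b  
>  s0   s1  s0 
   s1   s1  s2 
 * s2   s1  s0 
(> = start, * = accepting)

start=s0; accept=s2; s0-a>s1; s0-b>s0; s1-a>s1; s1-b>s2; s2-a>s1; s2-b>s0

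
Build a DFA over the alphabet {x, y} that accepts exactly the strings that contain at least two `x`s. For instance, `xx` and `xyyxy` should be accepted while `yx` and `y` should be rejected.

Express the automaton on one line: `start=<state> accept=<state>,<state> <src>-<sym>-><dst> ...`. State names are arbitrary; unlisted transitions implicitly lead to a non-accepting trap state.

Only the number of `x`s matters, and only up to 3. Make a chain q0 → q1 → q2 → q3 advanced by each `x` (with q3 absorbing); every other symbol self-loops. The accepting set is {q2, q3}.
With 4 states:
        x   y  
>  q0   q1  q0 
   q1   q2  q1 
 * q2   q3  q2 
 * q3   q3  q3 
(> = start, * = accepting)

start=q0 accept=q2,q3 q0-x->q1 q0-y->q0 q1-x->q2 q1-y->q1 q2-x->q3 q2-y->q2 q3-x->q3 q3-y->q3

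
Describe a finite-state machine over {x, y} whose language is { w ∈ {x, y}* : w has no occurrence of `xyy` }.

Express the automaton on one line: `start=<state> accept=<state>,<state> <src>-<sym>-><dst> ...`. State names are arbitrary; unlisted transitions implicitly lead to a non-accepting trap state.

start=A accept=A,B,C A-x->B A-y->A B-x->B B-y->C C-x->B C-y->D D-x->D D-y->D

Track partial matches of the forbidden pattern `xyy`. State D is a dead state reached once `xyy` has occurred; every other state accepts. A means no part of `xyy` is currently matched.
With 4 states:
       x  y 
>* A   B  A 
 * B   B  C 
 * C   B  D 
   D   D  D 
(> = start, * = accepting)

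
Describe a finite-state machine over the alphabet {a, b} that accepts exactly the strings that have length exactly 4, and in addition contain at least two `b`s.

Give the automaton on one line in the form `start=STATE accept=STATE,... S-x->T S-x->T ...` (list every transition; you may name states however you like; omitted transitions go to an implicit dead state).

Handle the two conditions separately and then intersect. One (6 states) tracks the input length, saturating at 5; the other (4 states) tracks the count of `b`s, saturating at 3. Each combined state is a pair, one component from each; accept when both components accept.
An 18-state machine:
          a    b  
>  S0     S1   S2 
   S1     S3   S4 
   S2     S4   S5 
   S3     S6   S7 
   S4     S7   S8 
   S5     S8   S9 
   S6    S10  S11 
   S7    S11  S12 
   S8    S12  S13 
   S9    S13  S13 
   S10   S14  S15 
   S11   S15  S16 
 * S12   S16  S17 
 * S13   S17  S17 
   S14   S14  S15 
   S15   S15  S16 
   S16   S16  S17 
   S17   S17  S17 
(> = start, * = accepting)

start=S0 accept=S12,S13 S0-a->S1 S0-b->S2 S1-a->S3 S1-b->S4 S2-a->S4 S2-b->S5 S3-a->S6 S3-b->S7 S4-a->S7 S4-b->S8 S5-a->S8 S5-b->S9 S6-a->S10 S6-b->S11 S7-a->S11 S7-b->S12 S8-a->S12 S8-b->S13 S9-a->S13 S9-b->S13 S10-a->S14 S10-b->S15 S11-a->S15 S11-b->S16 S12-a->S16 S12-b->S17 S13-a->S17 S13-b->S17 S14-a->S14 S14-b->S15 S15-a->S15 S15-b->S16 S16-a->S16 S16-b->S17 S17-a->S17 S17-b->S17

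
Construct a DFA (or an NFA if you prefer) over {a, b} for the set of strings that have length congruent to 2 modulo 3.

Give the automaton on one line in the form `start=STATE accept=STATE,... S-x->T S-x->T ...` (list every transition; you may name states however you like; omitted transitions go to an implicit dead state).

start=q0 accept=q2 q0-a->q1 q0-b->q1 q1-a->q2 q1-b->q2 q2-a->q0 q2-b->q0

Count input length modulo 3: every symbol advances one step around the cycle q0 → q1 → q2 → q0. Accept at q2.
With 3 states:
        a   b  
>  q0   q1  q1 
   q1   q2  q2 
 * q2   q0  q0 
(> = start, * = accepting)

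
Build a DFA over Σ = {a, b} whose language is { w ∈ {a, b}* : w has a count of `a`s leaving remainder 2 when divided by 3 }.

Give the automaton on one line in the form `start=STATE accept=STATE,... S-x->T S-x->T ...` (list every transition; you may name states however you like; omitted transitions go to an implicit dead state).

start=q0 accept=q2 q0-a->q1 q0-b->q0 q1-a->q2 q1-b->q1 q2-a->q0 q2-b->q2

Keep the running count of `a`s modulo 3: each `a` advances along the cycle q0 → q1 → q2 → q0 while other symbols loop. Accept at q2.
With 3 states:
        a   b  
>  q0   q1  q0 
   q1   q2  q1 
 * q2   q0  q2 
(> = start, * = accepting)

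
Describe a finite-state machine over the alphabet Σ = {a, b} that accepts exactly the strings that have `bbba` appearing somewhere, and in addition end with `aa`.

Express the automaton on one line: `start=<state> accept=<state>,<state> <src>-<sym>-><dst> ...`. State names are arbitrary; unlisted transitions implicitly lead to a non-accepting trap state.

Run two small machines in parallel and take their product. One (5 states) tracks whether and how much of `bbba` has been seen; the other (3 states) tracks how much of the suffix `aa` has currently been matched. Each combined state is a pair, one component from each; accept when both components accept. Minimizing collapses redundant product states.
6 states suffice.
        a   b  
>  S0   S0  S1 
   S1   S0  S2 
   S2   S0  S3 
   S3   S4  S3 
   S4   S5  S3 
 * S5   S5  S3 
(> = start, * = accepting)

start=S0 accept=S5 S0-a->S0 S0-b->S1 S1-a->S0 S1-b->S2 S2-a->S0 S2-b->S3 S3-a->S4 S3-b->S3 S4-a->S5 S4-b->S3 S5-a->S5 S5-b->S3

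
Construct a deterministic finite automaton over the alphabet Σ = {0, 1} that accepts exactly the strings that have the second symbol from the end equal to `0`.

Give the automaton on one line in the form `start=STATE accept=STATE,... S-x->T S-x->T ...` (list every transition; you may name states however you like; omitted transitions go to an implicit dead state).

Because acceptance depends on a position counted from the end, the machine has to buffer the most recent 2 symbols. Make each state the string of the last up-to-2 symbols read; on input `x` shift the window left and append `x`. Accept when the buffered window has length 2 and begins with `0`.
        0   1  
>  s0   s1  s2 
   s1   s3  s4 
   s2   s5  s6 
 * s3   s3  s4 
 * s4   s5  s6 
   s5   s3  s4 
   s6   s5  s6 
(> = start, * = accepting)

start=s0 accept=s3,s4 s0-0->s1 s0-1->s2 s1-0->s3 s1-1->s4 s2-0->s5 s2-1->s6 s3-0->s3 s3-1->s4 s4-0->s5 s4-1->s6 s5-0->s3 s5-1->s4 s6-0->s5 s6-1->s6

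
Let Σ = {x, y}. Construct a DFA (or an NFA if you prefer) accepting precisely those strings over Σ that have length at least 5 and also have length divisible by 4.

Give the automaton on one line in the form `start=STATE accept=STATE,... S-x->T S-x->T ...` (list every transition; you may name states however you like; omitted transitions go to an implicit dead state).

start=q0 accept=q8 q0-x->q1 q0-y->q1 q1-x->q2 q1-y->q2 q2-x->q3 q2-y->q3 q3-x->q4 q3-y->q4 q4-x->q5 q4-y->q5 q5-x->q6 q5-y->q6 q6-x->q7 q6-y->q7 q7-x->q8 q7-y->q8 q8-x->q5 q8-y->q5

Handle the two conditions separately and then intersect. The first has 7 states tracking the input length, saturating at 6; the second has 4 states tracking the input length modulo 4. A product state is a pair (one from each), accepting exactly when both do. After merging equivalent states the machine shrinks.
With 9 states:
        x   y  
>  q0   q1  q1 
   q1   q2  q2 
   q2   q3  q3 
   q3   q4  q4 
   q4   q5  q5 
   q5   q6  q6 
   q6   q7  q7 
   q7   q8  q8 
 * q8   q5  q5 
(> = start, * = accepting)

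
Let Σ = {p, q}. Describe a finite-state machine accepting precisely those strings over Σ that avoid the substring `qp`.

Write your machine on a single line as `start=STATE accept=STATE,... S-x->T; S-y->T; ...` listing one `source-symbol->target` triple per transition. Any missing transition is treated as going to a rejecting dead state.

Track partial matches of the forbidden pattern `qp`. State S2 is a dead state reached once `qp` has occurred; every other state accepts. S0 means no part of `qp` is currently matched.
3 states suffice.
        p   q  
>* S0   S0  S1 
 * S1   S2  S1 
   S2   S2  S2 
(> = start, * = accepting)

start=S0; accept=S0,S1; S0-p->S0; S0-q->S1; S1-p->S2; S1-q->S1; S2-p->S2; S2-q->S2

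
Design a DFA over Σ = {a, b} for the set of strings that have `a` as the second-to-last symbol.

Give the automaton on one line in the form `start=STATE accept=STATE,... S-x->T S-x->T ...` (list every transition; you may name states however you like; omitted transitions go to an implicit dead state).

Because acceptance depends on a position counted from the end, the machine has to buffer the most recent 2 symbols. Make each state the string of the last up-to-2 symbols read; on input `x` shift the window left and append `x`. Accept when the buffered window has length 2 and begins with `a`.
A 7-state machine:
        a   b  
>  q0   q1  q2 
   q1   q3  q4 
   q2   q5  q6 
 * q3   q3  q4 
 * q4   q5  q6 
   q5   q3  q4 
   q6   q5  q6 
(> = start, * = accepting)

start=q0 accept=q3,q4 q0-a->q1 q0-b->q2 q1-a->q3 q1-b->q4 q2-a->q5 q2-b->q6 q3-a->q3 q3-b->q4 q4-a->q5 q4-b->q6 q5-a->q3 q5-b->q4 q6-a->q5 q6-b->q6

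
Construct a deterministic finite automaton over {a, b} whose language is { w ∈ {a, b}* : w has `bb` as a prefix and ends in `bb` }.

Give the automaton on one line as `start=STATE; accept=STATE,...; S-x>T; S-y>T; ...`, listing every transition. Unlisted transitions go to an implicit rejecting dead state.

start=q0; accept=q3; q0-a>q1; q0-b>q2; q1-a>q1; q1-b>q1; q2-a>q1; q2-b>q3; q3-a>q4; q3-b>q3; q4-a>q4; q4-b>q5; q5-a>q4; q5-b>q3

Handle the two conditions separately and then intersect. The first has 4 states tracking whether the input so far still matches the prefix `bb`; the second has 3 states tracking how much of the suffix `bb` has currently been matched. A product state is a pair (one from each), accepting exactly when both do. Equivalent product states are then merged.
6 states suffice.
        a   b  
>  q0   q1  q2 
   q1   q1  q1 
   q2   q1  q3 
 * q3   q4  q3 
   q4   q4  q5 
   q5   q4  q3 
(> = start, * = accepting)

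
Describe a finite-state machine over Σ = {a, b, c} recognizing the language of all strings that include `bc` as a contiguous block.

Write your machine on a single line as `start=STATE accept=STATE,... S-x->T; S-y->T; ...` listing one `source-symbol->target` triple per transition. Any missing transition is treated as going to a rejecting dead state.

start=q0; accept=q2; q0-a->q0; q0-b->q1; q0-c->q0; q1-a->q0; q1-b->q1; q1-c->q2; q2-a->q2; q2-b->q2; q2-c->q2

States q0..q1 record the length of the longest prefix of `bc` that matches the current input suffix. Reaching q2 means `bc` has been seen, and we stay there forever. Accept from q2.
A 3-state machine:
        a   b   c  
>  q0   q0  q1  q0 
   q1   q0  q1  q2 
 * q2   q2  q2  q2 
(> = start, * = accepting)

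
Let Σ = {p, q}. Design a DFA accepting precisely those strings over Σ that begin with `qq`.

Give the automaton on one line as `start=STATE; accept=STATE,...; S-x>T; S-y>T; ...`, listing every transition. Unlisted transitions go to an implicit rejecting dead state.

Walk along `qq` while the input agrees: from s0 take `q` to s1, and so on. Any deviation drops to the rejecting sink s3. Once s2 is reached the prefix is confirmed and every continuation is accepted.
        p   q  
>  s0   s3  s1 
   s1   s3  s2 
 * s2   s2  s2 
   s3   s3  s3 
(> = start, * = accepting)

start=s0; accept=s2; s0-p>s3; s0-q>s1; s1-p>s3; s1-q>s2; s2-p>s2; s2-q>s2; s3-p>s3; s3-q>s3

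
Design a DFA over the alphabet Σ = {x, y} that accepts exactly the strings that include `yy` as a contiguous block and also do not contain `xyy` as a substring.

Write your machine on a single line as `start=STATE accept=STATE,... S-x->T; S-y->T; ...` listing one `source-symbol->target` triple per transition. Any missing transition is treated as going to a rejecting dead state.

start=q0; accept=q3,q4,q5; q0-x->q1; q0-y->q2; q1-x->q1; q1-y->q1; q2-x->q1; q2-y->q3; q3-x->q4; q3-y->q3; q4-x->q4; q4-y->q5; q5-x->q4; q5-y->q1

Build one automaton per condition and run them in lockstep. The first has 3 states tracking whether and how much of `yy` has been seen; the second has 4 states tracking partial matches of the forbidden pattern `xyy`. A product state is a pair (one from each), accepting exactly when both do. Equivalent product states are then merged.
        x   y  
>  q0   q1  q2 
   q1   q1  q1 
   q2   q1  q3 
 * q3   q4  q3 
 * q4   q4  q5 
 * q5   q4  q1 
(> = start, * = accepting)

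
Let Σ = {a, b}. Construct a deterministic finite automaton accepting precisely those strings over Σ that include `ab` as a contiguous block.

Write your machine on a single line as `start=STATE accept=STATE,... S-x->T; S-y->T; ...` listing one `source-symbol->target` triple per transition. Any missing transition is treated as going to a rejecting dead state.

start=q0; accept=q2; q0-a->q1; q0-b->q0; q1-a->q1; q1-b->q2; q2-a->q2; q2-b->q2

Track how much of `ab` has been matched so far: state q0 is no progress, q2 is the absorbing accept state reached once `ab` has occurred. Intermediate states record partial matches; on a mismatch, fall back to the longest reusable overlap.
3 states suffice.
        a   b  
>  q0   q1  q0 
   q1   q1  q2 
 * q2   q2  q2 
(> = start, * = accepting)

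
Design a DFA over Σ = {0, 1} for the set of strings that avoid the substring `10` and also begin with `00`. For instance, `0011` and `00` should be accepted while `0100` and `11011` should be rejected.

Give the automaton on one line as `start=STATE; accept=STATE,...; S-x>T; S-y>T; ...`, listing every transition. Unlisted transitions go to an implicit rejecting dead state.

Build one automaton per condition and run them in lockstep. The first has 3 states tracking partial matches of the forbidden pattern `10`; the second has 4 states tracking whether the input so far still matches the prefix `00`. A product state is a pair (one from each), accepting exactly when both do. Equivalent product states are then merged.
        0   1  
>  S0   S1  S2 
   S1   S3  S2 
   S2   S2  S2 
 * S3   S3  S4 
 * S4   S2  S4 
(> = start, * = accepting)

start=S0; accept=S3,S4; S0-0>S1; S0-1>S2; S1-0>S3; S1-1>S2; S2-0>S2; S2-1>S2; S3-0>S3; S3-1>S4; S4-0>S2; S4-1>S4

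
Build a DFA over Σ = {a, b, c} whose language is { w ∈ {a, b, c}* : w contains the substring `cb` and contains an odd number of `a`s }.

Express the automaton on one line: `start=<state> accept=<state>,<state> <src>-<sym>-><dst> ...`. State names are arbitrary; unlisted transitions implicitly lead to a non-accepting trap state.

Run two small machines in parallel and take their product. The first has 3 states tracking whether and how much of `cb` has been seen; the second has 2 states tracking the count of `a`s modulo 2. A product state is a pair (one from each), accepting exactly when both do.
A 6-state machine:
        a   b   c  
>  S0   S1  S0  S2 
   S1   S0  S1  S3 
   S2   S1  S4  S2 
   S3   S0  S5  S3 
   S4   S5  S4  S4 
 * S5   S4  S5  S5 
(> = start, * = accepting)

start=S0 accept=S5 S0-a->S1 S0-b->S0 S0-c->S2 S1-a->S0 S1-b->S1 S1-c->S3 S2-a->S1 S2-b->S4 S2-c->S2 S3-a->S0 S3-b->S5 S3-c->S3 S4-a->S5 S4-b->S4 S4-c->S4 S5-a->S4 S5-b->S5 S5-c->S5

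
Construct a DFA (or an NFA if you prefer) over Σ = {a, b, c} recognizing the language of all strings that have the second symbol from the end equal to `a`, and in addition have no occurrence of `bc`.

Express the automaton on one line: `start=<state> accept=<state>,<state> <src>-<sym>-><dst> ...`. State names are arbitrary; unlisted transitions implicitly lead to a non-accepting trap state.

Build one automaton per condition and run them in lockstep. The first has 13 states tracking the last 2 symbols read; the second has 3 states tracking partial matches of the forbidden pattern `bc`. A product state is a pair (one from each), accepting exactly when both do.
A 21-state machine:
          a    b    c  
>  s0     s1   s2   s3 
   s1     s4   s5   s6 
   s2     s7   s8   s9 
   s3    s10  s11  s12 
 * s4     s4   s5   s6 
 * s5     s7   s8   s9 
 * s6    s10  s11  s12 
   s7     s4   s5   s6 
   s8     s7   s8   s9 
   s9    s13  s14  s15 
   s10    s4   s5   s6 
   s11    s7   s8   s9 
   s12   s10  s11  s12 
   s13   s16  s17  s18 
   s14   s19  s20   s9 
   s15   s13  s14  s15 
   s16   s16  s17  s18 
   s17   s19  s20   s9 
   s18   s13  s14  s15 
   s19   s16  s17  s18 
   s20   s19  s20   s9 
(> = start, * = accepting)

start=s0 accept=s4,s5,s6 s0-a->s1 s0-b->s2 s0-c->s3 s1-a->s4 s1-b->s5 s1-c->s6 s2-a->s7 s2-b->s8 s2-c->s9 s3-a->s10 s3-b->s11 s3-c->s12 s4-a->s4 s4-b->s5 s4-c->s6 s5-a->s7 s5-b->s8 s5-c->s9 s6-a->s10 s6-b->s11 s6-c->s12 s7-a->s4 s7-b->s5 s7-c->s6 s8-a->s7 s8-b->s8 s8-c->s9 s9-a->s13 s9-b->s14 s9-c->s15 s10-a->s4 s10-b->s5 s10-c->s6 s11-a->s7 s11-b->s8 s11-c->s9 s12-a->s10 s12-b->s11 s12-c->s12 s13-a->s16 s13-b->s17 s13-c->s18 s14-a->s19 s14-b->s20 s14-c->s9 s15-a->s13 s15-b->s14 s15-c->s15 s16-a->s16 s16-b->s17 s16-c->s18 s17-a->s19 s17-b->s20 s17-c->s9 s18-a->s13 s18-b->s14 s18-c->s15 s19-a->s16 s19-b->s17 s19-c->s18 s20-a->s19 s20-b->s20 s20-c->s9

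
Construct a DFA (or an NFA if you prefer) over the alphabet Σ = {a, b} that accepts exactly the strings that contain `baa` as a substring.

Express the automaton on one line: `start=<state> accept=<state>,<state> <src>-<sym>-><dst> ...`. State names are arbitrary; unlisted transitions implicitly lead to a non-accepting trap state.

States s0..s2 record the length of the longest prefix of `baa` that matches the current input suffix. Reaching s3 means `baa` has been seen, and we stay there forever. Accept from s3.
        a   b  
>  s0   s0  s1 
   s1   s2  s1 
   s2   s3  s1 
 * s3   s3  s3 
(> = start, * = accepting)

start=s0 accept=s3 s0-a->s0 s0-b->s1 s1-a->s2 s1-b->s1 s2-a->s3 s2-b->s1 s3-a->s3 s3-b->s3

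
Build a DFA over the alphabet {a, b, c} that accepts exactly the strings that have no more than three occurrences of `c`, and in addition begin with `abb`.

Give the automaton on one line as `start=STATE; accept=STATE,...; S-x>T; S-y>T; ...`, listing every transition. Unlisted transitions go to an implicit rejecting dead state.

Build one automaton per condition and run them in lockstep. The first has 5 states tracking the count of `c`s, saturating at 4; the second has 5 states tracking whether the input so far still matches the prefix `abb`. A product state is a pair (one from each), accepting exactly when both do. Equivalent product states are then merged.
8 states suffice.
        a   b   c  
>  s0   s1  s2  s2 
   s1   s2  s3  s2 
   s2   s2  s2  s2 
   s3   s2  s4  s2 
 * s4   s4  s4  s5 
 * s5   s5  s5  s6 
 * s6   s6  s6  s7 
 * s7   s7  s7  s2 
(> = start, * = accepting)

start=s0; accept=s4,s5,s6,s7; s0-a>s1; s0-b>s2; s0-c>s2; s1-a>s2; s1-b>s3; s1-c>s2; s2-a>s2; s2-b>s2; s2-c>s2; s3-a>s2; s3-b>s4; s3-c>s2; s4-a>s4; s4-b>s4; s4-c>s5; s5-a>s5; s5-b>s5; s5-c>s6; s6-a>s6; s6-b>s6; s6-c>s7; s7-a>s7; s7-b>s7; s7-c>s2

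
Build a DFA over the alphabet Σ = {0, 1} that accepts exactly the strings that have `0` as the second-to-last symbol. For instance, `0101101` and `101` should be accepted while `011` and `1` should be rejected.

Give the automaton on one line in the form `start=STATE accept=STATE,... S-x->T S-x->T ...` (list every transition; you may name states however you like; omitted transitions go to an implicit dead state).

start=s0 accept=s3,s4 s0-0->s1 s0-1->s2 s1-0->s3 s1-1->s4 s2-0->s5 s2-1->s6 s3-0->s3 s3-1->s4 s4-0->s5 s4-1->s6 s5-0->s3 s5-1->s4 s6-0->s5 s6-1->s6

Because acceptance depends on a position counted from the end, the machine has to buffer the most recent 2 symbols. Make each state the string of the last up-to-2 symbols read; on input `x` shift the window left and append `x`. Accept when the buffered window has length 2 and begins with `0`.
With 7 states:
        0   1  
>  s0   s1  s2 
   s1   s3  s4 
   s2   s5  s6 
 * s3   s3  s4 
 * s4   s5  s6 
   s5   s3  s4 
   s6   s5  s6 
(> = start, * = accepting)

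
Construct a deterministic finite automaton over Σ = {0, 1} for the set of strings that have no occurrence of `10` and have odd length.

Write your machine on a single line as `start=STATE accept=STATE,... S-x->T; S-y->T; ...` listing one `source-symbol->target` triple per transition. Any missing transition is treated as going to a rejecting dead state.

start=A; accept=B,C; A-0->B; A-1->C; B-0->A; B-1->D; C-0->E; C-1->D; D-0->E; D-1->C; E-0->E; E-1->E

Handle the two conditions separately and then intersect. The first has 3 states tracking partial matches of the forbidden pattern `10`; the second has 2 states tracking the input length modulo 2. A product state is a pair (one from each), accepting exactly when both do. Equivalent product states are then merged.
With 5 states:
       0  1 
>  A   B  C 
 * B   A  D 
 * C   E  D 
   D   E  C 
   E   E  E 
(> = start, * = accepting)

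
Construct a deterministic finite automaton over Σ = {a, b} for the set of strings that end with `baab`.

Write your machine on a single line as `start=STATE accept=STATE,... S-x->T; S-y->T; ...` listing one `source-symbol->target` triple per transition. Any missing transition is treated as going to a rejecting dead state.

Remember how much of `baab` the current input suffix matches. State q0 means no match yet; q1 means the last symbol is `b`; q2 means the last 2 symbols are `ba`; q3 means the last 3 symbols are `baa`; q4 means the last 4 symbols are `baab`. Only q4 accepts. On a mismatch, fall back to the longest proper suffix that is still a prefix of `baab`.
        a   b  
>  q0   q0  q1 
   q1   q2  q1 
   q2   q3  q1 
   q3   q0  q4 
 * q4   q2  q1 
(> = start, * = accepting)

start=q0; accept=q4; q0-a->q0; q0-b->q1; q1-a->q2; q1-b->q1; q2-a->q3; q2-b->q1; q3-a->q0; q3-b->q4; q4-a->q2; q4-b->q1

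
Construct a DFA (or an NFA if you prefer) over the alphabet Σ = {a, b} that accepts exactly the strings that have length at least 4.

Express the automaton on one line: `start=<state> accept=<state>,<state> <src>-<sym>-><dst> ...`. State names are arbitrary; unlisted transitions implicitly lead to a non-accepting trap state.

Count input length up to 5: every symbol moves from q0 toward q5, which means 'more than 4' and absorbs. Accept from {q4, q5}.
6 states suffice.
        a   b  
>  q0   q1  q1 
   q1   q2  q2 
   q2   q3  q3 
   q3   q4  q4 
 * q4   q5  q5 
 * q5   q5  q5 
(> = start, * = accepting)

start=q0 accept=q4,q5 q0-a->q1 q0-b->q1 q1-a->q2 q1-b->q2 q2-a->q3 q2-b->q3 q3-a->q4 q3-b->q4 q4-a->q5 q4-b->q5 q5-a->q5 q5-b->q5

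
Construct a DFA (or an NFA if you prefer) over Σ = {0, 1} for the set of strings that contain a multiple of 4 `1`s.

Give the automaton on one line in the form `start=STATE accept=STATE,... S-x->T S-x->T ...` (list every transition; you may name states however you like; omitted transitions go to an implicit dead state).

start=q0 accept=q0 q0-0->q0 q0-1->q1 q1-0->q1 q1-1->q2 q2-0->q2 q2-1->q3 q3-0->q3 q3-1->q0

Keep the running count of `1`s modulo 4: each `1` advances along the cycle q0 → q1 → q2 → q3 → q0 while other symbols loop. Accept at q0.
A 4-state machine:
        0   1  
>* q0   q0  q1 
   q1   q1  q2 
   q2   q2  q3 
   q3   q3  q0 
(> = start, * = accepting)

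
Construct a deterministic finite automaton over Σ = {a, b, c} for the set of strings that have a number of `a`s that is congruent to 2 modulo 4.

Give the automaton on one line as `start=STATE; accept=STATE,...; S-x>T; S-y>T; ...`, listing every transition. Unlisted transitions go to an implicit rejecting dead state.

Keep the running count of `a`s modulo 4: each `a` advances along the cycle q0 → q1 → q2 → q3 → q0 while other symbols loop. Accept at q2.
A 4-state machine:
        a   b   c  
>  q0   q1  q0  q0 
   q1   q2  q1  q1 
 * q2   q3  q2  q2 
   q3   q0  q3  q3 
(> = start, * = accepting)

start=q0; accept=q2; q0-a>q1; q0-b>q0; q0-c>q0; q1-a>q2; q1-b>q1; q1-c>q1; q2-a>q3; q2-b>q2; q2-c>q2; q3-a>q0; q3-b>q3; q3-c>q3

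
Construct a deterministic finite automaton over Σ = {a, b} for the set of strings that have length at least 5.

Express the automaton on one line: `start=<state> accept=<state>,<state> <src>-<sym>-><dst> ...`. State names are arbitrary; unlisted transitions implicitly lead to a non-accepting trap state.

start=s0 accept=s5,s6 s0-a->s1 s0-b->s1 s1-a->s2 s1-b->s2 s2-a->s3 s2-b->s3 s3-a->s4 s3-b->s4 s4-a->s5 s4-b->s5 s5-a->s6 s5-b->s6 s6-a->s6 s6-b->s6

Count input length up to 6: every symbol moves from s0 toward s6, which means 'more than 5' and absorbs. Accept from {s5, s6}.
With 7 states:
        a   b  
>  s0   s1  s1 
   s1   s2  s2 
   s2   s3  s3 
   s3   s4  s4 
   s4   s5  s5 
 * s5   s6  s6 
 * s6   s6  s6 
(> = start, * = accepting)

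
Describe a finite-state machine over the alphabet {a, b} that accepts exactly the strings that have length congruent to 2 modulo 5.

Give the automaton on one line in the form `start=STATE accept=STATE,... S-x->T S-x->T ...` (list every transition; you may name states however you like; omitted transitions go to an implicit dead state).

Count input length modulo 5: every symbol advances one step around the cycle s0 → s1 → s2 → s3 → s4 → s0. Accept at s2.
With 5 states:
        a   b  
>  s0   s1  s1 
   s1   s2  s2 
 * s2   s3  s3 
   s3   s4  s4 
   s4   s0  s0 
(> = start, * = accepting)

start=s0 accept=s2 s0-a->s1 s0-b->s1 s1-a->s2 s1-b->s2 s2-a->s3 s2-b->s3 s3-a->s4 s3-b->s4 s4-a->s0 s4-b->s0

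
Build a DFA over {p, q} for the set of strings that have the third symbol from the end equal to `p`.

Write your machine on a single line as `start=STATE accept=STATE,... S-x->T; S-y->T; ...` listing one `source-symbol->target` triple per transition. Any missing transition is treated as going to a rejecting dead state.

Because acceptance depends on a position counted from the end, the machine has to buffer the most recent 3 symbols. Make each state the string of the last up-to-3 symbols read; on input `x` shift the window left and append `x`. Accept when the buffered window has length 3 and begins with `p`.
15 states suffice.
          p    q  
>  s0     s1   s2 
   s1     s3   s4 
   s2     s5   s6 
   s3     s7   s8 
   s4     s9  s10 
   s5    s11  s12 
   s6    s13  s14 
 * s7     s7   s8 
 * s8     s9  s10 
 * s9    s11  s12 
 * s10   s13  s14 
   s11    s7   s8 
   s12    s9  s10 
   s13   s11  s12 
   s14   s13  s14 
(> = start, * = accepting)

start=s0; accept=s7,s8,s9,s10; s0-p->s1; s0-q->s2; s1-p->s3; s1-q->s4; s2-p->s5; s2-q->s6; s3-p->s7; s3-q->s8; s4-p->s9; s4-q->s10; s5-p->s11; s5-q->s12; s6-p->s13; s6-q->s14; s7-p->s7; s7-q->s8; s8-p->s9; s8-q->s10; s9-p->s11; s9-q->s12; s10-p->s13; s10-q->s14; s11-p->s7; s11-q->s8; s12-p->s9; s12-q->s10; s13-p->s11; s13-q->s12; s14-p->s13; s14-q->s14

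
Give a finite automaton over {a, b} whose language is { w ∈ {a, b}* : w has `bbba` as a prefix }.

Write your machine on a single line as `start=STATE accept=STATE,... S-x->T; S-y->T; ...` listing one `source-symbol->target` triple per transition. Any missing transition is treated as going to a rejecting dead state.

start=s0; accept=s4; s0-a->s5; s0-b->s1; s1-a->s5; s1-b->s2; s2-a->s5; s2-b->s3; s3-a->s4; s3-b->s5; s4-a->s4; s4-b->s4; s5-a->s5; s5-b->s5

Walk along `bbba` while the input agrees: from s0 take `b` to s1, and so on. Any deviation drops to the rejecting sink s5. Once s4 is reached the prefix is confirmed and every continuation is accepted.
6 states suffice.
        a   b  
>  s0   s5  s1 
   s1   s5  s2 
   s2   s5  s3 
   s3   s4  s5 
 * s4   s4  s4 
   s5   s5  s5 
(> = start, * = accepting)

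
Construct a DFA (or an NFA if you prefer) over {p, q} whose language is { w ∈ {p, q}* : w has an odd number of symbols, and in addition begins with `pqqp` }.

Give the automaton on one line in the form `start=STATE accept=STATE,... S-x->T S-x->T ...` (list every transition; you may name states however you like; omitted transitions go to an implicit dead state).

Build one automaton per condition and run them in lockstep. One (2 states) tracks the input length modulo 2; the other (6 states) tracks whether the input so far still matches the prefix `pqqp`. Each combined state is a pair, one component from each; accept when both components accept. Minimizing collapses redundant product states.
With 7 states:
        p   q  
>  S0   S1  S2 
   S1   S2  S3 
   S2   S2  S2 
   S3   S2  S4 
   S4   S5  S2 
   S5   S6  S6 
 * S6   S5  S5 
(> = start, * = accepting)

start=S0 accept=S6 S0-p->S1 S0-q->S2 S1-p->S2 S1-q->S3 S2-p->S2 S2-q->S2 S3-p->S2 S3-q->S4 S4-p->S5 S4-q->S2 S5-p->S6 S5-q->S6 S6-p->S5 S6-q->S5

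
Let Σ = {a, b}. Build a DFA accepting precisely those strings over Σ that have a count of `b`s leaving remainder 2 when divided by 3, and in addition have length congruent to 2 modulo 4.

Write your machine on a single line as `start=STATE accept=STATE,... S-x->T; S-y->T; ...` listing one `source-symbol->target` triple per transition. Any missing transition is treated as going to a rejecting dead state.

start=S0; accept=S5; S0-a->S1; S0-b->S2; S1-a->S3; S1-b->S4; S2-a->S4; S2-b->S5; S3-a->S6; S3-b->S7; S4-a->S7; S4-b->S8; S5-a->S8; S5-b->S6; S6-a->S0; S6-b->S9; S7-a->S9; S7-b->S10; S8-a->S10; S8-b->S0; S9-a->S2; S9-b->S11; S10-a->S11; S10-b->S1; S11-a->S5; S11-b->S3

Handle the two conditions separately and then intersect. One (3 states) tracks the count of `b`s modulo 3; the other (4 states) tracks the input length modulo 4. Each combined state is a pair, one component from each; accept when both components accept.
12 states suffice.
          a    b  
>  S0     S1   S2 
   S1     S3   S4 
   S2     S4   S5 
   S3     S6   S7 
   S4     S7   S8 
 * S5     S8   S6 
   S6     S0   S9 
   S7     S9  S10 
   S8    S10   S0 
   S9     S2  S11 
   S10   S11   S1 
   S11    S5   S3 
(> = start, * = accepting)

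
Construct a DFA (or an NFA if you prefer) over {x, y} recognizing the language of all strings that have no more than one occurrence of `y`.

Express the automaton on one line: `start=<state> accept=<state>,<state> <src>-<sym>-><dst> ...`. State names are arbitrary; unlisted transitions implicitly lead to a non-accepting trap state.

start=q0 accept=q0,q1 q0-x->q0 q0-y->q1 q1-x->q1 q1-y->q2 q2-x->q2 q2-y->q2

Only the number of `y`s matters, and only up to 2. Make a chain q0 → q1 → q2 advanced by each `y` (with q2 absorbing); every other symbol self-loops. The accepting set is {q0, q1}.
3 states suffice.
        x   y  
>* q0   q0  q1 
 * q1   q1  q2 
   q2   q2  q2 
(> = start, * = accepting)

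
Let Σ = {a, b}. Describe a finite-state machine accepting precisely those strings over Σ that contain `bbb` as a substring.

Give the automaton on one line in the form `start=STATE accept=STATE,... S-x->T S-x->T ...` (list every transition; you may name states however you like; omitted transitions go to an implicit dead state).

States s0..s2 record the length of the longest prefix of `bbb` that matches the current input suffix. Reaching s3 means `bbb` has been seen, and we stay there forever. Accept from s3.
A 4-state machine:
        a   b  
>  s0   s0  s1 
   s1   s0  s2 
   s2   s0  s3 
 * s3   s3  s3 
(> = start, * = accepting)

start=s0 accept=s3 s0-a->s0 s0-b->s1 s1-a->s0 s1-b->s2 s2-a->s0 s2-b->s3 s3-a->s3 s3-b->s3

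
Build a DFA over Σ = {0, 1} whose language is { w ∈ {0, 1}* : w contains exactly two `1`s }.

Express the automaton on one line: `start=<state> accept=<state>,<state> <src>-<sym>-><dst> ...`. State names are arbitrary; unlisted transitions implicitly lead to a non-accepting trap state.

start=S0 accept=S2 S0-0->S0 S0-1->S1 S1-0->S1 S1-1->S2 S2-0->S2 S2-1->S3 S3-0->S3 S3-1->S3

Only the number of `1`s matters, and only up to 3. Make a chain S0 → S1 → S2 → S3 advanced by each `1` (with S3 absorbing); every other symbol self-loops. The accepting set is {S2}.
4 states suffice.
        0   1  
>  S0   S0  S1 
   S1   S1  S2 
 * S2   S2  S3 
   S3   S3  S3 
(> = start, * = accepting)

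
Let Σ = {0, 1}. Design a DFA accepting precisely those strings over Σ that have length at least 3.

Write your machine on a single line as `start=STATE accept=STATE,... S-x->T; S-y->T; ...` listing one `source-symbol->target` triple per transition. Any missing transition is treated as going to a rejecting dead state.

Count input length up to 4: every symbol moves from A toward E, which means 'more than 3' and absorbs. Accept from {D, E}.
       0  1 
>  A   B  B 
   B   C  C 
   C   D  D 
 * D   E  E 
 * E   E  E 
(> = start, * = accepting)

start=A; accept=D,E; A-0->B; A-1->B; B-0->C; B-1->C; C-0->D; C-1->D; D-0->E; D-1->E; E-0->E; E-1->E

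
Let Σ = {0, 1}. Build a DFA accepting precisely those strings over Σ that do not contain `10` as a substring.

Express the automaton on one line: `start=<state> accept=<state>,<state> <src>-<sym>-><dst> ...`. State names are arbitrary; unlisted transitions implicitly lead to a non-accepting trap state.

start=s0 accept=s0,s1 s0-0->s0 s0-1->s1 s1-0->s2 s1-1->s1 s2-0->s2 s2-1->s2

Track partial matches of the forbidden pattern `10`. State s2 is a dead state reached once `10` has occurred; every other state accepts. s0 means no part of `10` is currently matched.
        0   1  
>* s0   s0  s1 
 * s1   s2  s1 
   s2   s2  s2 
(> = start, * = accepting)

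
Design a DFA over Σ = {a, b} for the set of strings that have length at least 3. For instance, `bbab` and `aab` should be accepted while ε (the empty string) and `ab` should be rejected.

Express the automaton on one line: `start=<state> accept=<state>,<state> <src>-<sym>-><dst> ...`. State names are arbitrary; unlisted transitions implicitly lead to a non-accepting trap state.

Count input length up to 4: every symbol moves from q0 toward q4, which means 'more than 3' and absorbs. Accept from {q3, q4}.
        a   b  
>  q0   q1  q1 
   q1   q2  q2 
   q2   q3  q3 
 * q3   q4  q4 
 * q4   q4  q4 
(> = start, * = accepting)

start=q0 accept=q3,q4 q0-a->q1 q0-b->q1 q1-a->q2 q1-b->q2 q2-a->q3 q2-b->q3 q3-a->q4 q3-b->q4 q4-a->q4 q4-b->q4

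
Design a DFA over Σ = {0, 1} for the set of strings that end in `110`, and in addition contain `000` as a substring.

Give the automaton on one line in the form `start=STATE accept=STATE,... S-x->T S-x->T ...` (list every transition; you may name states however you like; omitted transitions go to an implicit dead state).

Build one automaton per condition and run them in lockstep. The first has 4 states tracking how much of the suffix `110` has currently been matched; the second has 4 states tracking whether and how much of `000` has been seen. A product state is a pair (one from each), accepting exactly when both do.
With 10 states:
       0  1 
>  A   B  C 
   B   D  C 
   C   B  E 
   D   F  C 
   E   G  E 
   F   F  H 
   G   D  C 
   H   F  I 
   I   J  I 
 * J   F  H 
(> = start, * = accepting)

start=A accept=J A-0->B A-1->C B-0->D B-1->C C-0->B C-1->E D-0->F D-1->C E-0->G E-1->E F-0->F F-1->H G-0->D G-1->C H-0->F H-1->I I-0->J I-1->I J-0->F J-1->H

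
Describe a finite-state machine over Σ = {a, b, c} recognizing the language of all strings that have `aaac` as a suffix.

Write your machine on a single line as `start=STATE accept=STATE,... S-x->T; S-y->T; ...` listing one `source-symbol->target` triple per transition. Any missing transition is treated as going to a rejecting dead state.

start=q0; accept=q4; q0-a->q1; q0-b->q0; q0-c->q0; q1-a->q2; q1-b->q0; q1-c->q0; q2-a->q3; q2-b->q0; q2-c->q0; q3-a->q3; q3-b->q0; q3-c->q4; q4-a->q1; q4-b->q0; q4-c->q0

Let each state record the length of the longest suffix of the input read so far that is also a prefix of `aaac`. q1 means the last symbol is `a`; q2 means the last 2 symbols are `aa`; q3 means the last 3 symbols are `aaa`; q4 means the last 4 symbols are `aaac`. Accept only at q4, where the string currently ends in `aaac`.
5 states suffice.
        a   b   c  
>  q0   q1  q0  q0 
   q1   q2  q0  q0 
   q2   q3  q0  q0 
   q3   q3  q0  q4 
 * q4   q1  q0  q0 
(> = start, * = accepting)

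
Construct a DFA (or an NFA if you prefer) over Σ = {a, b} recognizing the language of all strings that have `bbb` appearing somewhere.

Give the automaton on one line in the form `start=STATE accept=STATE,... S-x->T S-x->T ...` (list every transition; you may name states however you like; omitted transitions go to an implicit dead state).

Track how much of `bbb` has been matched so far: state q0 is no progress, q3 is the absorbing accept state reached once `bbb` has occurred. Intermediate states record partial matches; on a mismatch, fall back to the longest reusable overlap.
A 4-state machine:
        a   b  
>  q0   q0  q1 
   q1   q0  q2 
   q2   q0  q3 
 * q3   q3  q3 
(> = start, * = accepting)

start=q0 accept=q3 q0-a->q0 q0-b->q1 q1-a->q0 q1-b->q2 q2-a->q0 q2-b->q3 q3-a->q3 q3-b->q3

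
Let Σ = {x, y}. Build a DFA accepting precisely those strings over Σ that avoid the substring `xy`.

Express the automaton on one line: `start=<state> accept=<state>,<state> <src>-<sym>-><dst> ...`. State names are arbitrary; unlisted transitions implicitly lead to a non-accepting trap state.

start=q0 accept=q0,q1 q0-x->q1 q0-y->q0 q1-x->q1 q1-y->q2 q2-x->q2 q2-y->q2

Track partial matches of the forbidden pattern `xy`. State q2 is a dead state reached once `xy` has occurred; every other state accepts. q0 means no part of `xy` is currently matched.
        x   y  
>* q0   q1  q0 
 * q1   q1  q2 
   q2   q2  q2 
(> = start, * = accepting)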